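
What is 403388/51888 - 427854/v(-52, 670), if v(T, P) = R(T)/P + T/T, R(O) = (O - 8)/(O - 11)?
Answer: -7808879684393/18277548 ≈ -4.2724e+5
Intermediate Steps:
R(O) = (-8 + O)/(-11 + O)
v(T, P) = 1 + (-8 + T)/(P*(-11 + T)) (v(T, P) = ((-8 + T)/(-11 + T))/P + T/T = (-8 + T)/(P*(-11 + T)) + 1 = 1 + (-8 + T)/(P*(-11 + T)))
403388/51888 - 427854/v(-52, 670) = 403388/51888 - 427854*670*(-11 - 52)/(-8 - 52 + 670*(-11 - 52)) = 403388*(1/51888) - 427854*(-42210/(-8 - 52 + 670*(-63))) = 100847/12972 - 427854*(-42210/(-8 - 52 - 42210)) = 100847/12972 - 427854/((1/670)*(-1/63)*(-42270)) = 100847/12972 - 427854/1409/1407 = 100847/12972 - 427854*1407/1409 = 100847/12972 - 601990578/1409 = -7808879684393/18277548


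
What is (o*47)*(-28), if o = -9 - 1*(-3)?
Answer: 7896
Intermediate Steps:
o = -6 (o = -9 + 3 = -6)
(o*47)*(-28) = -6*47*(-28) = -282*(-28) = 7896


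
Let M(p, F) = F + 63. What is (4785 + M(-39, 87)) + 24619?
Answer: 29554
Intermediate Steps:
M(p, F) = 63 + F
(4785 + M(-39, 87)) + 24619 = (4785 + (63 + 87)) + 24619 = (4785 + 150) + 24619 = 4935 + 24619 = 29554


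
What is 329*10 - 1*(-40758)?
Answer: 44048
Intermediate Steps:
329*10 - 1*(-40758) = 3290 + 40758 = 44048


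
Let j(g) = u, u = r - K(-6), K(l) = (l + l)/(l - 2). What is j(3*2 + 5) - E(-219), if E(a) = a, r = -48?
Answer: 339/2 ≈ 169.50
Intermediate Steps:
K(l) = 2*l/(-2 + l) (K(l) = (2*l)/(-2 + l) = 2*l/(-2 + l))
u = -99/2 (u = -48 - 2*(-6)/(-2 - 6) = -48 - 2*(-6)/(-8) = -48 - 2*(-6)*(-1)/8 = -48 - 1*3/2 = -48 - 3/2 = -99/2 ≈ -49.500)
j(g) = -99/2
j(3*2 + 5) - E(-219) = -99/2 - 1*(-219) = -99/2 + 219 = 339/2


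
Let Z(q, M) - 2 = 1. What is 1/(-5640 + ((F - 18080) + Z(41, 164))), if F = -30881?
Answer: -1/54598 ≈ -1.8316e-5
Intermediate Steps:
Z(q, M) = 3 (Z(q, M) = 2 + 1 = 3)
1/(-5640 + ((F - 18080) + Z(41, 164))) = 1/(-5640 + ((-30881 - 18080) + 3)) = 1/(-5640 + (-48961 + 3)) = 1/(-5640 - 48958) = 1/(-54598) = -1/54598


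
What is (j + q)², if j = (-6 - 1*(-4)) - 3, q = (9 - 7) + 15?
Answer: 144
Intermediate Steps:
q = 17 (q = 2 + 15 = 17)
j = -5 (j = (-6 + 4) - 3 = -2 - 3 = -5)
(j + q)² = (-5 + 17)² = 12² = 144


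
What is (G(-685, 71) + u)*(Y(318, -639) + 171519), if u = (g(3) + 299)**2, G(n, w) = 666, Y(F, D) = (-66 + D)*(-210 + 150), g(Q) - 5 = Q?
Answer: 20294630385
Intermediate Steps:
g(Q) = 5 + Q
Y(F, D) = 3960 - 60*D (Y(F, D) = (-66 + D)*(-60) = 3960 - 60*D)
u = 94249 (u = ((5 + 3) + 299)**2 = (8 + 299)**2 = 307**2 = 94249)
(G(-685, 71) + u)*(Y(318, -639) + 171519) = (666 + 94249)*((3960 - 60*(-639)) + 171519) = 94915*((3960 + 38340) + 171519) = 94915*(42300 + 171519) = 94915*213819 = 20294630385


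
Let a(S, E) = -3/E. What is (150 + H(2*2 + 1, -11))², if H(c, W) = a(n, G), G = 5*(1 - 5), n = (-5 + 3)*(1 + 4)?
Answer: 9018009/400 ≈ 22545.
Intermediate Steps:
n = -10 (n = -2*5 = -10)
G = -20 (G = 5*(-4) = -20)
H(c, W) = 3/20 (H(c, W) = -3/(-20) = -3*(-1/20) = 3/20)
(150 + H(2*2 + 1, -11))² = (150 + 3/20)² = (3003/20)² = 9018009/400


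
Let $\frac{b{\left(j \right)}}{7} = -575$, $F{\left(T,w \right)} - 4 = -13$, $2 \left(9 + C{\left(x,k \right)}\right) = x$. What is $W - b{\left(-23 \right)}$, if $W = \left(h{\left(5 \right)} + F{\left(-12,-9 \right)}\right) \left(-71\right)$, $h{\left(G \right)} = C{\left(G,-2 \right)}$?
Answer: $\frac{10251}{2} \approx 5125.5$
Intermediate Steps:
$C{\left(x,k \right)} = -9 + \frac{x}{2}$
$h{\left(G \right)} = -9 + \frac{G}{2}$
$F{\left(T,w \right)} = -9$ ($F{\left(T,w \right)} = 4 - 13 = -9$)
$b{\left(j \right)} = -4025$ ($b{\left(j \right)} = 7 \left(-575\right) = -4025$)
$W = \frac{2201}{2}$ ($W = \left(\left(-9 + \frac{1}{2} \cdot 5\right) - 9\right) \left(-71\right) = \left(\left(-9 + \frac{5}{2}\right) - 9\right) \left(-71\right) = \left(- \frac{13}{2} - 9\right) \left(-71\right) = \left(- \frac{31}{2}\right) \left(-71\right) = \frac{2201}{2} \approx 1100.5$)
$W - b{\left(-23 \right)} = \frac{2201}{2} - -4025 = \frac{2201}{2} + 4025 = \frac{10251}{2}$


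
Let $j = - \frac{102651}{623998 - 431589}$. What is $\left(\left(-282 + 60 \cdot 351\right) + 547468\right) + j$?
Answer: $\frac{109335541963}{192409} \approx 5.6825 \cdot 10^{5}$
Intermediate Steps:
$j = - \frac{102651}{192409}$ ($j = - \frac{102651}{623998 - 431589} = - \frac{102651}{192409} \approx -0.5335$)
$\left(\left(-282 + 60 \cdot 351\right) + 547468\right) + j = \left(\left(-282 + 60 \cdot 351\right) + 547468\right) - \frac{102651}{192409} = \left(\left(-282 + 21060\right) + 547468\right) - \frac{102651}{192409} = \left(20778 + 547468\right) - \frac{102651}{192409} = 568246 - \frac{102651}{192409} = \frac{109335541963}{192409}$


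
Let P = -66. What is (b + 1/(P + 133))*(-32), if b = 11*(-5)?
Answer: 117888/67 ≈ 1759.5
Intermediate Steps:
b = -55
(b + 1/(P + 133))*(-32) = (-55 + 1/(-66 + 133))*(-32) = (-55 + 1/67)*(-32) = -3684/67*(-32) = 117888/67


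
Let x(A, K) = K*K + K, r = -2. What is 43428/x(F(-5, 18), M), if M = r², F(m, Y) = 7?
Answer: 10857/5 ≈ 2171.4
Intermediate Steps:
M = 4 (M = (-2)² = 4)
x(A, K) = K + K² (x(A, K) = K² + K = K + K²)
43428/x(F(-5, 18), M) = 43428/((4*(1 + 4))) = 43428/((4*5)) = 43428/20 = 43428*(1/20) = 10857/5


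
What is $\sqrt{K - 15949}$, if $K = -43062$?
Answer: $i \sqrt{59011} \approx 242.92 i$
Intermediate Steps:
$\sqrt{K - 15949} = \sqrt{-43062 - 15949} = \sqrt{-59011} = i \sqrt{59011}$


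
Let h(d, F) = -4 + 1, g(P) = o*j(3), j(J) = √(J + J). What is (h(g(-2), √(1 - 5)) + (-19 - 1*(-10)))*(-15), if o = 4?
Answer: 180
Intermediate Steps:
j(J) = √2*√J (j(J) = √(2*J) = √2*√J)
g(P) = 4*√6 (g(P) = 4*(√2*√3) = 4*√6)
h(d, F) = -3
(h(g(-2), √(1 - 5)) + (-19 - 1*(-10)))*(-15) = (-3 + (-19 - 1*(-10)))*(-15) = (-3 + (-19 + 10))*(-15) = (-3 - 9)*(-15) = -12*(-15) = 180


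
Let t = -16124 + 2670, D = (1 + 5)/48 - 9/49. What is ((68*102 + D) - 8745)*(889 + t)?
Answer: 1272926045/56 ≈ 2.2731e+7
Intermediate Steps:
D = -23/392 (D = 6*(1/48) - 9*1/49 = ⅛ - 9/49 = -23/392 ≈ -0.058673)
t = -13454
((68*102 + D) - 8745)*(889 + t) = ((68*102 - 23/392) - 8745)*(889 - 13454) = ((6936 - 23/392) - 8745)*(-12565) = (2718889/392 - 8745)*(-12565) = -709151/392*(-12565) = 1272926045/56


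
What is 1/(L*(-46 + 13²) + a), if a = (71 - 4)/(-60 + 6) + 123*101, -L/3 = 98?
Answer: -54/1281973 ≈ -4.2123e-5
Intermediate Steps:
L = -294 (L = -3*98 = -294)
a = 670775/54 (a = 67/(-54) + 12423 = 67*(-1/54) + 12423 = -67/54 + 12423 = 670775/54 ≈ 12422.)
1/(L*(-46 + 13²) + a) = 1/(-294*(-46 + 13²) + 670775/54) = 1/(-294*(-46 + 169) + 670775/54) = 1/(-294*123 + 670775/54) = 1/(-36162 + 670775/54) = 1/(-1281973/54) = -54/1281973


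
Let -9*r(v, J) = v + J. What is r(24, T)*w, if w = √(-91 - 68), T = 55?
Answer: -79*I*√159/9 ≈ -110.68*I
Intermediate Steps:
w = I*√159 (w = √(-159) = I*√159 ≈ 12.61*I)
r(v, J) = -J/9 - v/9 (r(v, J) = -(v + J)/9 = -(J + v)/9 = -J/9 - v/9)
r(24, T)*w = (-⅑*55 - ⅑*24)*(I*√159) = (-55/9 - 8/3)*(I*√159) = -79*I*√159/9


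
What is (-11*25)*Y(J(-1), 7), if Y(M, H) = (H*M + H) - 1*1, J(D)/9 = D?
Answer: 15675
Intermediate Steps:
J(D) = 9*D
Y(M, H) = -1 + H + H*M (Y(M, H) = (H + H*M) - 1 = -1 + H + H*M)
(-11*25)*Y(J(-1), 7) = (-11*25)*(-1 + 7 + 7*(9*(-1))) = -275*(-1 + 7 + 7*(-9)) = -275*(-1 + 7 - 63) = -275*(-57) = 15675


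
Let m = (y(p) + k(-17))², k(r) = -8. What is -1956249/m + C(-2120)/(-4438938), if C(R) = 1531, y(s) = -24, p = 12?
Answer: -4341834795653/2272736256 ≈ -1910.4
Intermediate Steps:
m = 1024 (m = (-24 - 8)² = (-32)² = 1024)
-1956249/m + C(-2120)/(-4438938) = -1956249/1024 + 1531/(-4438938) = -1956249*1/1024 + 1531*(-1/4438938) = -1956249/1024 - 1531/4438938 = -4341834795653/2272736256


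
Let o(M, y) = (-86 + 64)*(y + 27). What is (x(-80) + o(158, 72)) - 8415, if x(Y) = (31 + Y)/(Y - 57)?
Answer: -1451192/137 ≈ -10593.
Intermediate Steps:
x(Y) = (31 + Y)/(-57 + Y)
o(M, y) = -594 - 22*y (o(M, y) = -22*(27 + y) = -594 - 22*y)
(x(-80) + o(158, 72)) - 8415 = ((31 - 80)/(-57 - 80) + (-594 - 22*72)) - 8415 = (-49/(-137) + (-594 - 1584)) - 8415 = (-1/137*(-49) - 2178) - 8415 = (49/137 - 2178) - 8415 = -298337/137 - 8415 = -1451192/137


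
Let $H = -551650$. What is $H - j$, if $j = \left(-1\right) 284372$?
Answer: $-267278$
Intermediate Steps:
$j = -284372$
$H - j = -551650 - -284372 = -551650 + 284372 = -267278$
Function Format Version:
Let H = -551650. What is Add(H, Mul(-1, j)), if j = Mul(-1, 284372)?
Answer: -267278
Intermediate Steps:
j = -284372
Add(H, Mul(-1, j)) = Add(-551650, Mul(-1, -284372)) = Add(-551650, 284372) = -267278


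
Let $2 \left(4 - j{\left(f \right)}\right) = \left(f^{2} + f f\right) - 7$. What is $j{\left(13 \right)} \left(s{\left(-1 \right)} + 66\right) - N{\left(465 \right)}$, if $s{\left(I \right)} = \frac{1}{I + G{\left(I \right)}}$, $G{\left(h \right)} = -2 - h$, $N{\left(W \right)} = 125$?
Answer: $- \frac{42813}{4} \approx -10703.0$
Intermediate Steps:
$j{\left(f \right)} = \frac{15}{2} - f^{2}$ ($j{\left(f \right)} = 4 - \frac{\left(f^{2} + f f\right) - 7}{2} = 4 - \frac{\left(f^{2} + f^{2}\right) - 7}{2} = 4 - \frac{2 f^{2} - 7}{2} = 4 - \frac{-7 + 2 f^{2}}{2} = 4 - \left(- \frac{7}{2} + f^{2}\right) = \frac{15}{2} - f^{2}$)
$s{\left(I \right)} = - \frac{1}{2}$ ($s{\left(I \right)} = \frac{1}{I - \left(2 + I\right)} = \frac{1}{-2} = - \frac{1}{2}$)
$j{\left(13 \right)} \left(s{\left(-1 \right)} + 66\right) - N{\left(465 \right)} = \left(\frac{15}{2} - 13^{2}\right) \left(- \frac{1}{2} + 66\right) - 125 = \left(\frac{15}{2} - 169\right) \frac{131}{2} - 125 = \left(- \frac{323}{2}\right) \frac{131}{2} - 125 = - \frac{42313}{4} - 125 = - \frac{42813}{4}$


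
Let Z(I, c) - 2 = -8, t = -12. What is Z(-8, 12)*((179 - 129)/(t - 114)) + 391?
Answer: 8261/21 ≈ 393.38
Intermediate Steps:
Z(I, c) = -6 (Z(I, c) = 2 - 8 = -6)
Z(-8, 12)*((179 - 129)/(t - 114)) + 391 = -6*(179 - 129)/(-12 - 114) + 391 = -300/(-126) + 391 = -300*(-1)/126 + 391 = -6*(-25/63) + 391 = 50/21 + 391 = 8261/21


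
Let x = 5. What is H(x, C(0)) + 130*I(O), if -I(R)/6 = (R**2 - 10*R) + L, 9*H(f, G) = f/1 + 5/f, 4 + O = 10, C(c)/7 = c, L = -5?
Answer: 67862/3 ≈ 22621.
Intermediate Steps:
C(c) = 7*c
O = 6 (O = -4 + 10 = 6)
H(f, G) = f/9 + 5/(9*f) (H(f, G) = (f/1 + 5/f)/9 = (f*1 + 5/f)/9 = (f + 5/f)/9 = f/9 + 5/(9*f))
I(R) = 30 - 6*R**2 + 60*R (I(R) = -6*((R**2 - 10*R) - 5) = -6*(-5 + R**2 - 10*R) = 30 - 6*R**2 + 60*R)
H(x, C(0)) + 130*I(O) = (1/9)*(5 + 5**2)/5 + 130*(30 - 6*6**2 + 60*6) = (1/9)*(1/5)*(5 + 25) + 130*(30 - 6*36 + 360) = (1/9)*(1/5)*30 + 130*(30 - 216 + 360) = 2/3 + 130*174 = 2/3 + 22620 = 67862/3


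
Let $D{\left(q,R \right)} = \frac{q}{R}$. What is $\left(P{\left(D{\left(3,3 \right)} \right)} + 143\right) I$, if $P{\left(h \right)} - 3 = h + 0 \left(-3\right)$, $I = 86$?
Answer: $12642$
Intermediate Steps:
$P{\left(h \right)} = 3 + h$ ($P{\left(h \right)} = 3 + \left(h + 0 \left(-3\right)\right) = 3 + \left(h + 0\right) = 3 + h$)
$\left(P{\left(D{\left(3,3 \right)} \right)} + 143\right) I = \left(\left(3 + \frac{3}{3}\right) + 143\right) 86 = \left(\left(3 + 3 \cdot \frac{1}{3}\right) + 143\right) 86 = \left(\left(3 + 1\right) + 143\right) 86 = \left(4 + 143\right) 86 = 147 \cdot 86 = 12642$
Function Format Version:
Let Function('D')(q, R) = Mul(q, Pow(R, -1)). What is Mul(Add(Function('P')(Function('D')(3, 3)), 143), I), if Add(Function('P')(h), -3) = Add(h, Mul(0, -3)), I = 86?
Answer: 12642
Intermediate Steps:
Function('P')(h) = Add(3, h) (Function('P')(h) = Add(3, Add(h, Mul(0, -3))) = Add(3, Add(h, 0)) = Add(3, h))
Mul(Add(Function('P')(Function('D')(3, 3)), 143), I) = Mul(Add(Add(3, Mul(3, Pow(3, -1))), 143), 86) = Mul(Add(Add(3, Mul(3, Rational(1, 3))), 143), 86) = Mul(Add(Add(3, 1), 143), 86) = Mul(Add(4, 143), 86) = Mul(147, 86) = 12642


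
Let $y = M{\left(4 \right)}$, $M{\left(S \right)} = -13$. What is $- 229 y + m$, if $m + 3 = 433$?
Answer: $3407$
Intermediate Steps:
$m = 430$ ($m = -3 + 433 = 430$)
$y = -13$
$- 229 y + m = \left(-229\right) \left(-13\right) + 430 = 2977 + 430 = 3407$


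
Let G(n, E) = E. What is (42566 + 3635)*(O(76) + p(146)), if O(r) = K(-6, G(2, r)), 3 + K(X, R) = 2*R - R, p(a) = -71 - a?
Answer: -6652944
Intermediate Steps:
K(X, R) = -3 + R (K(X, R) = -3 + (2*R - R) = -3 + R)
O(r) = -3 + r
(42566 + 3635)*(O(76) + p(146)) = (42566 + 3635)*((-3 + 76) + (-71 - 1*146)) = 46201*(73 + (-71 - 146)) = 46201*(73 - 217) = 46201*(-144) = -6652944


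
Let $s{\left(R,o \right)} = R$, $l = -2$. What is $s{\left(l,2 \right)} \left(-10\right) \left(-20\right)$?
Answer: $-400$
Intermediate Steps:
$s{\left(l,2 \right)} \left(-10\right) \left(-20\right) = \left(-2\right) \left(-10\right) \left(-20\right) = 20 \left(-20\right) = -400$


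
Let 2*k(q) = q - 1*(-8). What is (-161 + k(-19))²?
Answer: 110889/4 ≈ 27722.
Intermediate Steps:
k(q) = 4 + q/2 (k(q) = (q - 1*(-8))/2 = (q + 8)/2 = (8 + q)/2 = 4 + q/2)
(-161 + k(-19))² = (-161 + (4 + (½)*(-19)))² = (-161 + (4 - 19/2))² = (-161 - 11/2)² = (-333/2)² = 110889/4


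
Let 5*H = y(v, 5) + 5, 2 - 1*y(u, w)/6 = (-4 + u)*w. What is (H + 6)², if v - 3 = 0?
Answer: 5929/25 ≈ 237.16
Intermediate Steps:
v = 3 (v = 3 + 0 = 3)
y(u, w) = 12 - 6*w*(-4 + u) (y(u, w) = 12 - 6*(-4 + u)*w = 12 - 6*w*(-4 + u))
H = 47/5 (H = ((12 + 24*5 - 6*3*5) + 5)/5 = ((12 + 120 - 90) + 5)/5 = (42 + 5)/5 = (⅕)*47 = 47/5 ≈ 9.4000)
(H + 6)² = (47/5 + 6)² = (77/5)² = 5929/25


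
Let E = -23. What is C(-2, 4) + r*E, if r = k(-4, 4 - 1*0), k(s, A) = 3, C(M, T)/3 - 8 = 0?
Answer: -45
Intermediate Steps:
C(M, T) = 24 (C(M, T) = 24 + 3*0 = 24 + 0 = 24)
r = 3
C(-2, 4) + r*E = 24 + 3*(-23) = 24 - 69 = -45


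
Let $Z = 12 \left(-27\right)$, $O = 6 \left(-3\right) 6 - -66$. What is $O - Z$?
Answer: $282$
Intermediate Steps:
$O = -42$ ($O = \left(-18\right) 6 + 66 = -108 + 66 = -42$)
$Z = -324$
$O - Z = -42 - -324 = -42 + 324 = 282$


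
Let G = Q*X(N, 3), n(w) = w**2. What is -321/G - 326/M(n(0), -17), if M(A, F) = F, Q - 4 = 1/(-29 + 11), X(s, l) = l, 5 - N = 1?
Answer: -9596/1207 ≈ -7.9503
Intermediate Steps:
N = 4 (N = 5 - 1*1 = 5 - 1 = 4)
Q = 71/18 (Q = 4 + 1/(-29 + 11) = 4 + 1/(-18) = 4 - 1/18 = 71/18 ≈ 3.9444)
G = 71/6 (G = (71/18)*3 = 71/6 ≈ 11.833)
-321/G - 326/M(n(0), -17) = -321/71/6 - 326/(-17) = -321*6/71 - 326*(-1/17) = -1926/71 + 326/17 = -9596/1207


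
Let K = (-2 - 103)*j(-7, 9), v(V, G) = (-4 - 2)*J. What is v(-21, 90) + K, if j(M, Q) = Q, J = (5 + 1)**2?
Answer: -1161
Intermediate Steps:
J = 36 (J = 6**2 = 36)
v(V, G) = -216 (v(V, G) = (-4 - 2)*36 = -6*36 = -216)
K = -945 (K = (-2 - 103)*9 = -105*9 = -945)
v(-21, 90) + K = -216 - 945 = -1161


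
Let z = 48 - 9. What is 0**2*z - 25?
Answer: -25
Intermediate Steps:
z = 39
0**2*z - 25 = 0**2*39 - 25 = 0*39 - 25 = 0 - 25 = -25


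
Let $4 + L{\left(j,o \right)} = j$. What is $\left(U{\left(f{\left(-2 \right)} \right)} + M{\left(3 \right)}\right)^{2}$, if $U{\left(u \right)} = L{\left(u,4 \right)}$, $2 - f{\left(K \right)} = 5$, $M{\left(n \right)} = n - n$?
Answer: $49$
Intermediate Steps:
$L{\left(j,o \right)} = -4 + j$
$M{\left(n \right)} = 0$
$f{\left(K \right)} = -3$ ($f{\left(K \right)} = 2 - 5 = -3$)
$U{\left(u \right)} = -4 + u$
$\left(U{\left(f{\left(-2 \right)} \right)} + M{\left(3 \right)}\right)^{2} = \left(\left(-4 - 3\right) + 0\right)^{2} = \left(-7 + 0\right)^{2} = \left(-7\right)^{2} = 49$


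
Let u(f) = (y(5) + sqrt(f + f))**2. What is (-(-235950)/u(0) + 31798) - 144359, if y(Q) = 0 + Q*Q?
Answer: -2804587/25 ≈ -1.1218e+5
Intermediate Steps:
y(Q) = Q**2 (y(Q) = 0 + Q**2 = Q**2)
u(f) = (25 + sqrt(2)*sqrt(f))**2 (u(f) = (5**2 + sqrt(f + f))**2 = (25 + sqrt(2*f))**2 = (25 + sqrt(2)*sqrt(f))**2)
(-(-235950)/u(0) + 31798) - 144359 = (-(-235950)/((25 + sqrt(2)*sqrt(0))**2) + 31798) - 144359 = (-(-235950)/((25 + sqrt(2)*0)**2) + 31798) - 144359 = (-(-235950)/((25 + 0)**2) + 31798) - 144359 = (-(-235950)/(25**2) + 31798) - 144359 = (-(-235950)/625 + 31798) - 144359 = (-550*(-429/625) + 31798) - 144359 = (9438/25 + 31798) - 144359 = 804388/25 - 144359 = -2804587/25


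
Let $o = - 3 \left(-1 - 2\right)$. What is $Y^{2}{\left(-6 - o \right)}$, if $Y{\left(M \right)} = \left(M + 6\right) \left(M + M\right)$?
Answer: $72900$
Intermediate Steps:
$o = 9$ ($o = \left(-3\right) \left(-3\right) = 9$)
$Y{\left(M \right)} = 2 M \left(6 + M\right)$ ($Y{\left(M \right)} = \left(6 + M\right) 2 M = 2 M \left(6 + M\right)$)
$Y^{2}{\left(-6 - o \right)} = \left(2 \left(-6 - 9\right) \left(6 - 15\right)\right)^{2} = \left(2 \left(-15\right) \left(6 - 15\right)\right)^{2} = \left(2 \left(-15\right) \left(-9\right)\right)^{2} = 270^{2} = 72900$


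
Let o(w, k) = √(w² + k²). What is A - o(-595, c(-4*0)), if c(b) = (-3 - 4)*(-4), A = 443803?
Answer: 443803 - 7*√7241 ≈ 4.4321e+5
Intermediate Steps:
c(b) = 28 (c(b) = -7*(-4) = 28)
o(w, k) = √(k² + w²)
A - o(-595, c(-4*0)) = 443803 - √(28² + (-595)²) = 443803 - √(784 + 354025) = 443803 - √354809 = 443803 - 7*√7241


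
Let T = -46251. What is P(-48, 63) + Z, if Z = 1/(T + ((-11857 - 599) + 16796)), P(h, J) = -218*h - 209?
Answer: 429797304/41911 ≈ 10255.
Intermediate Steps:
P(h, J) = -209 - 218*h
Z = -1/41911 (Z = 1/(-46251 + ((-11857 - 599) + 16796)) = 1/(-46251 + (-12456 + 16796)) = 1/(-46251 + 4340) = 1/(-41911) = -1/41911 ≈ -2.3860e-5)
P(-48, 63) + Z = (-209 - 218*(-48)) - 1/41911 = (-209 + 10464) - 1/41911 = 10255 - 1/41911 = 429797304/41911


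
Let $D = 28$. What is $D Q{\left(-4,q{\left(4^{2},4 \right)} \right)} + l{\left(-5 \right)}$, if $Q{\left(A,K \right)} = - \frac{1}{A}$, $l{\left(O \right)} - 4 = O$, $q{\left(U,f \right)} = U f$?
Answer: $6$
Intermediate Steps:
$l{\left(O \right)} = 4 + O$
$D Q{\left(-4,q{\left(4^{2},4 \right)} \right)} + l{\left(-5 \right)} = 28 \left(- \frac{1}{-4}\right) + \left(4 - 5\right) = 28 \left(\left(-1\right) \left(- \frac{1}{4}\right)\right) - 1 = 28 \cdot \frac{1}{4} - 1 = 7 - 1 = 6$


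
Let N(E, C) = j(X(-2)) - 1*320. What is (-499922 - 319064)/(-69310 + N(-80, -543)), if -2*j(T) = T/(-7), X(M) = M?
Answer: 5732902/487411 ≈ 11.762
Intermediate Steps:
j(T) = T/14 (j(T) = -T/(2*(-7)) = -T*(-1)/(2*7) = -(-1)*T/14 = T/14)
N(E, C) = -2241/7 (N(E, C) = (1/14)*(-2) - 1*320 = -1/7 - 320 = -2241/7)
(-499922 - 319064)/(-69310 + N(-80, -543)) = (-499922 - 319064)/(-69310 - 2241/7) = -818986/(-487411/7) = -818986*(-7/487411) = 5732902/487411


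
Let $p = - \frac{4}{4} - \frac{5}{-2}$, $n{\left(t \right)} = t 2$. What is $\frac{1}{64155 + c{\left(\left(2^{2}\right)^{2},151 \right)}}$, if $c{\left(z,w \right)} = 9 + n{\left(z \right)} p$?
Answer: $\frac{1}{64212} \approx 1.5573 \cdot 10^{-5}$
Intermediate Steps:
$n{\left(t \right)} = 2 t$
$p = \frac{3}{2}$ ($p = \left(-4\right) \frac{1}{4} - - \frac{5}{2} = -1 + \frac{5}{2} = \frac{3}{2} \approx 1.5$)
$c{\left(z,w \right)} = 9 + 3 z$ ($c{\left(z,w \right)} = 9 + 2 z \frac{3}{2} = 9 + 3 z$)
$\frac{1}{64155 + c{\left(\left(2^{2}\right)^{2},151 \right)}} = \frac{1}{64155 + \left(9 + 3 \left(2^{2}\right)^{2}\right)} = \frac{1}{64155 + \left(9 + 3 \cdot 4^{2}\right)} = \frac{1}{64155 + \left(9 + 3 \cdot 16\right)} = \frac{1}{64155 + \left(9 + 48\right)} = \frac{1}{64155 + 57} = \frac{1}{64212}$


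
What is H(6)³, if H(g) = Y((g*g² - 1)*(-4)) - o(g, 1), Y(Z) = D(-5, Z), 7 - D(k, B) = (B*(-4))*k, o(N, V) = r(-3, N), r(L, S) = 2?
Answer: 5092886890125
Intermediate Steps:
o(N, V) = 2
D(k, B) = 7 + 4*B*k (D(k, B) = 7 - B*(-4)*k = 7 - (-4*B)*k = 7 - (-4)*B*k = 7 + 4*B*k)
Y(Z) = 7 - 20*Z (Y(Z) = 7 + 4*Z*(-5) = 7 - 20*Z)
H(g) = -75 + 80*g³ (H(g) = (7 - 20*(g*g² - 1)*(-4)) - 1*2 = (7 - 20*(g³ - 1)*(-4)) - 2 = (7 - 20*(-1 + g³)*(-4)) - 2 = (7 - 20*(4 - 4*g³)) - 2 = (7 + (-80 + 80*g³)) - 2 = (-73 + 80*g³) - 2 = -75 + 80*g³)
H(6)³ = (-75 + 80*6³)³ = (-75 + 80*216)³ = (-75 + 17280)³ = 17205³ = 5092886890125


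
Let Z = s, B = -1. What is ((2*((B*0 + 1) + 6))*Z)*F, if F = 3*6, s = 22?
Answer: 5544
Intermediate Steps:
Z = 22
F = 18
((2*((B*0 + 1) + 6))*Z)*F = ((2*((-1*0 + 1) + 6))*22)*18 = ((2*((0 + 1) + 6))*22)*18 = ((2*(1 + 6))*22)*18 = ((2*7)*22)*18 = (14*22)*18 = 308*18 = 5544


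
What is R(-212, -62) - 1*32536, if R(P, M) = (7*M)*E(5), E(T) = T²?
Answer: -43386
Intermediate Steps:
R(P, M) = 175*M (R(P, M) = (7*M)*5² = (7*M)*25 = 175*M)
R(-212, -62) - 1*32536 = 175*(-62) - 1*32536 = -10850 - 32536 = -43386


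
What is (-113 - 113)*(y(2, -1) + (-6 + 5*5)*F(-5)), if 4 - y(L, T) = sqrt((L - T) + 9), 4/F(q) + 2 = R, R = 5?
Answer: -19888/3 + 452*sqrt(3) ≈ -5846.4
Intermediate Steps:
F(q) = 4/3 (F(q) = 4/(-2 + 5) = 4/3)
y(L, T) = 4 - sqrt(9 + L - T) (y(L, T) = 4 - sqrt((L - T) + 9) = 4 - sqrt(9 + L - T))
(-113 - 113)*(y(2, -1) + (-6 + 5*5)*F(-5)) = (-113 - 113)*((4 - sqrt(9 + 2 - 1*(-1))) + (-6 + 5*5)*(4/3)) = -226*((4 - sqrt(9 + 2 + 1)) + (-6 + 25)*(4/3)) = -226*((4 - sqrt(12)) + 19*(4/3)) = -226*((4 - 2*sqrt(3)) + 76/3) = -226*(88/3 - 2*sqrt(3)) = -19888/3 + 452*sqrt(3)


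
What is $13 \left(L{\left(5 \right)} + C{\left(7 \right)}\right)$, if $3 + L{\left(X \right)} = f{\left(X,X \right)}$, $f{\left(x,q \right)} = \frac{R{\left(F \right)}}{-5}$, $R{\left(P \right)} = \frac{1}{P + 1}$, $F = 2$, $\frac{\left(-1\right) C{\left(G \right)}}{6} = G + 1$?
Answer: $- \frac{9958}{15} \approx -663.87$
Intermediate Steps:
$C{\left(G \right)} = -6 - 6 G$ ($C{\left(G \right)} = - 6 \left(G + 1\right) = - 6 \left(1 + G\right) = -6 - 6 G$)
$R{\left(P \right)} = \frac{1}{1 + P}$
$f{\left(x,q \right)} = - \frac{1}{15}$ ($f{\left(x,q \right)} = \frac{1}{\left(1 + 2\right) \left(-5\right)} = \frac{1}{3} \left(- \frac{1}{5}\right) = - \frac{1}{15}$)
$L{\left(X \right)} = - \frac{46}{15}$ ($L{\left(X \right)} = -3 - \frac{1}{15} = - \frac{46}{15}$)
$13 \left(L{\left(5 \right)} + C{\left(7 \right)}\right) = 13 \left(- \frac{46}{15} - 48\right) = 13 \left(- \frac{766}{15}\right) = - \frac{9958}{15}$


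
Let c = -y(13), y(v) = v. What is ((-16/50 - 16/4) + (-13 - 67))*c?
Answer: 27404/25 ≈ 1096.2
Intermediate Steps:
c = -13 (c = -1*13 = -13)
((-16/50 - 16/4) + (-13 - 67))*c = ((-16/50 - 16/4) + (-13 - 67))*(-13) = ((-16*1/50 - 16*¼) - 80)*(-13) = ((-8/25 - 4) - 80)*(-13) = (-108/25 - 80)*(-13) = -2108/25*(-13) = 27404/25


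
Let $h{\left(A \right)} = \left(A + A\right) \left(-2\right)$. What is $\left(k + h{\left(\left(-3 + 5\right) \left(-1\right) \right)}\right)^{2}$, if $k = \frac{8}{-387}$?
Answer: $\frac{9535744}{149769} \approx 63.67$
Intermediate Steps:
$h{\left(A \right)} = - 4 A$ ($h{\left(A \right)} = 2 A \left(-2\right) = - 4 A$)
$k = - \frac{8}{387}$ ($k = 8 \left(- \frac{1}{387}\right) = - \frac{8}{387} \approx -0.020672$)
$\left(k + h{\left(\left(-3 + 5\right) \left(-1\right) \right)}\right)^{2} = \left(- \frac{8}{387} - 4 \left(-3 + 5\right) \left(-1\right)\right)^{2} = \left(- \frac{8}{387} - 4 \cdot 2 \left(-1\right)\right)^{2} = \left(- \frac{8}{387} - -8\right)^{2} = \left(- \frac{8}{387} + 8\right)^{2} = \left(\frac{3088}{387}\right)^{2} = \frac{9535744}{149769}$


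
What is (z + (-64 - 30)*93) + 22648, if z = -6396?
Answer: 7510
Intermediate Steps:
(z + (-64 - 30)*93) + 22648 = (-6396 + (-64 - 30)*93) + 22648 = (-6396 - 94*93) + 22648 = (-6396 - 8742) + 22648 = -15138 + 22648 = 7510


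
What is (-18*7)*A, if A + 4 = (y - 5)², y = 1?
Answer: -1512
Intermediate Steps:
A = 12 (A = -4 + (1 - 5)² = -4 + (-4)² = -4 + 16 = 12)
(-18*7)*A = -18*7*12 = -126*12 = -1512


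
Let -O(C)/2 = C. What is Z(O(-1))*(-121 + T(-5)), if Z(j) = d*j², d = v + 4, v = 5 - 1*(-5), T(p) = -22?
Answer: -8008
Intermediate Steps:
v = 10 (v = 5 + 5 = 10)
d = 14 (d = 10 + 4 = 14)
O(C) = -2*C
Z(j) = 14*j²
Z(O(-1))*(-121 + T(-5)) = (14*(-2*(-1))²)*(-121 - 22) = (14*2²)*(-143) = (14*4)*(-143) = 56*(-143) = -8008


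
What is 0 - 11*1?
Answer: -11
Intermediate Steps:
0 - 11*1 = 0 - 11 = -11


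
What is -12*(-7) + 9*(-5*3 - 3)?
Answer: -78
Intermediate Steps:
-12*(-7) + 9*(-5*3 - 3) = 84 + 9*(-15 - 3) = 84 + 9*(-18) = 84 - 162 = -78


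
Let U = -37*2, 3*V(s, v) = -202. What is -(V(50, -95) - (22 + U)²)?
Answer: 8314/3 ≈ 2771.3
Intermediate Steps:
V(s, v) = -202/3 (V(s, v) = (⅓)*(-202) = -202/3)
U = -74
-(V(50, -95) - (22 + U)²) = -(-202/3 - (22 - 74)²) = -(-202/3 - 1*(-52)²) = -(-202/3 - 1*2704) = -(-202/3 - 2704) = -1*(-8314/3) = 8314/3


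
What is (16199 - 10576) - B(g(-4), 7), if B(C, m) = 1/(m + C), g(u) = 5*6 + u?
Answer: 185558/33 ≈ 5623.0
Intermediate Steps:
g(u) = 30 + u
B(C, m) = 1/(C + m)
(16199 - 10576) - B(g(-4), 7) = (16199 - 10576) - 1/((30 - 4) + 7) = 5623 - 1/(26 + 7) = 5623 - 1/33 = 185558/33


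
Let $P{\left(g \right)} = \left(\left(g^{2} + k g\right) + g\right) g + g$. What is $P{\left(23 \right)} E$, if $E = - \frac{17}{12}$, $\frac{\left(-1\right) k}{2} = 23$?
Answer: $\frac{197455}{12} \approx 16455.0$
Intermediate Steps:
$k = -46$ ($k = \left(-2\right) 23 = -46$)
$E = - \frac{17}{12}$ ($E = \left(-17\right) \frac{1}{12} = - \frac{17}{12} \approx -1.4167$)
$P{\left(g \right)} = g + g \left(g^{2} - 45 g\right)$ ($P{\left(g \right)} = \left(\left(g^{2} - 46 g\right) + g\right) g + g = \left(g^{2} - 45 g\right) g + g = g \left(g^{2} - 45 g\right) + g = g + g \left(g^{2} - 45 g\right)$)
$P{\left(23 \right)} E = 23 \left(1 + 23^{2} - 1035\right) \left(- \frac{17}{12}\right) = 23 \left(1 + 529 - 1035\right) \left(- \frac{17}{12}\right) = 23 \left(-505\right) \left(- \frac{17}{12}\right) = \left(-11615\right) \left(- \frac{17}{12}\right) = \frac{197455}{12}$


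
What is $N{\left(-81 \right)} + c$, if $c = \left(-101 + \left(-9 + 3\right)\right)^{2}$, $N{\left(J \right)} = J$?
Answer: $11368$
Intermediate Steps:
$c = 11449$ ($c = \left(-101 - 6\right)^{2} = \left(-107\right)^{2} = 11449$)
$N{\left(-81 \right)} + c = -81 + 11449 = 11368$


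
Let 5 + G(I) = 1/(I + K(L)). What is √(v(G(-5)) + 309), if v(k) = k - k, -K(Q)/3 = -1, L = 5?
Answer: √309 ≈ 17.578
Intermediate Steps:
K(Q) = 3 (K(Q) = -3*(-1) = 3)
G(I) = -5 + 1/(3 + I) (G(I) = -5 + 1/(I + 3) = -5 + 1/(3 + I))
v(k) = 0
√(v(G(-5)) + 309) = √(0 + 309) = √309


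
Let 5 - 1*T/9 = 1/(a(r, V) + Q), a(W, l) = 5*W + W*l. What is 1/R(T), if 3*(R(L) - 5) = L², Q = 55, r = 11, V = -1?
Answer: 363/245851 ≈ 0.0014765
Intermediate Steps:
T = 494/11 (T = 45 - 9/(11*(5 - 1) + 55) = 45 - 9/(11*4 + 55) = 45 - 9/(44 + 55) = 45 - 9/99 = 45 - 9*1/99 = 45 - 1/11 = 494/11 ≈ 44.909)
R(L) = 5 + L²/3
1/R(T) = 1/(5 + (494/11)²/3) = 1/(5 + (⅓)*(244036/121)) = 1/(5 + 244036/363) = 1/(245851/363) = 363/245851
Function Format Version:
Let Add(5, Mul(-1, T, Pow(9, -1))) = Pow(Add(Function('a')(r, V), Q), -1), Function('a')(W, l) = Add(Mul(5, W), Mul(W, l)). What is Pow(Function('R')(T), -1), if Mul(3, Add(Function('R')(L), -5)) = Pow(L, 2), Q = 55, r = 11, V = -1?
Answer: Rational(363, 245851) ≈ 0.0014765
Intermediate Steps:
T = Rational(494, 11) (T = Add(45, Mul(-9, Pow(Add(Mul(11, Add(5, -1)), 55), -1))) = Add(45, Mul(-9, Pow(Add(Mul(11, 4), 55), -1))) = Add(45, Mul(-9, Pow(Add(44, 55), -1))) = Add(45, Mul(-9, Pow(99, -1))) = Add(45, Mul(-9, Rational(1, 99))) = Add(45, Rational(-1, 11)) = Rational(494, 11) ≈ 44.909)
Function('R')(L) = Add(5, Mul(Rational(1, 3), Pow(L, 2)))
Pow(Function('R')(T), -1) = Pow(Add(5, Mul(Rational(1, 3), Pow(Rational(494, 11), 2))), -1) = Pow(Add(5, Mul(Rational(1, 3), Rational(244036, 121))), -1) = Pow(Add(5, Rational(244036, 363)), -1) = Pow(Rational(245851, 363), -1) = Rational(363, 245851)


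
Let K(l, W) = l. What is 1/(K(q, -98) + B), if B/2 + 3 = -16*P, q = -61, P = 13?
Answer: -1/483 ≈ -0.0020704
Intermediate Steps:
B = -422 (B = -6 + 2*(-16*13) = -6 + 2*(-208) = -6 - 416 = -422)
1/(K(q, -98) + B) = 1/(-61 - 422) = 1/(-483) = -1/483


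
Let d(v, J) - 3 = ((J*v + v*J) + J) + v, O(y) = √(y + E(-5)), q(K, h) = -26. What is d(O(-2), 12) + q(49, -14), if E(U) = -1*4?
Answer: -11 + 25*I*√6 ≈ -11.0 + 61.237*I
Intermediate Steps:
E(U) = -4
O(y) = √(-4 + y) (O(y) = √(y - 4) = √(-4 + y))
d(v, J) = 3 + J + v + 2*J*v (d(v, J) = 3 + (((J*v + v*J) + J) + v) = 3 + (((J*v + J*v) + J) + v) = 3 + ((2*J*v + J) + v) = 3 + ((J + 2*J*v) + v) = 3 + (J + v + 2*J*v) = 3 + J + v + 2*J*v)
d(O(-2), 12) + q(49, -14) = (3 + 12 + √(-4 - 2) + 2*12*√(-4 - 2)) - 26 = (3 + 12 + √(-6) + 2*12*√(-6)) - 26 = (3 + 12 + I*√6 + 2*12*(I*√6)) - 26 = (3 + 12 + I*√6 + 24*I*√6) - 26 = (15 + 25*I*√6) - 26 = -11 + 25*I*√6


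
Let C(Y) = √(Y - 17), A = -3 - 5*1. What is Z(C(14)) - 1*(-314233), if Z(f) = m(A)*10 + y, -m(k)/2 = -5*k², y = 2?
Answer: 320635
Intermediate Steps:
A = -8 (A = -3 - 5 = -8)
m(k) = 10*k² (m(k) = -(-10)*k² = 10*k²)
C(Y) = √(-17 + Y)
Z(f) = 6402 (Z(f) = (10*(-8)²)*10 + 2 = (10*64)*10 + 2 = 640*10 + 2 = 6400 + 2 = 6402)
Z(C(14)) - 1*(-314233) = 6402 - 1*(-314233) = 6402 + 314233 = 320635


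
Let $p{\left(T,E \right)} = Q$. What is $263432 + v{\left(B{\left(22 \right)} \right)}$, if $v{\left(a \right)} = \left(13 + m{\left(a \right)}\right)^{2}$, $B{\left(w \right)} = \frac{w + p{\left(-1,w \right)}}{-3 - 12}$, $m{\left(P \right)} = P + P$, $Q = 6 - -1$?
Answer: $\frac{59290969}{225} \approx 2.6352 \cdot 10^{5}$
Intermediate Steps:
$Q = 7$ ($Q = 6 + 1 = 7$)
$p{\left(T,E \right)} = 7$
$m{\left(P \right)} = 2 P$
$B{\left(w \right)} = - \frac{7}{15} - \frac{w}{15}$ ($B{\left(w \right)} = \frac{w + 7}{-3 - 12} = \frac{7 + w}{-15} = \left(7 + w\right) \left(- \frac{1}{15}\right) = - \frac{7}{15} - \frac{w}{15}$)
$v{\left(a \right)} = \left(13 + 2 a\right)^{2}$
$263432 + v{\left(B{\left(22 \right)} \right)} = 263432 + \left(13 + 2 \left(- \frac{7}{15} - \frac{22}{15}\right)\right)^{2} = 263432 + \left(13 + 2 \left(- \frac{29}{15}\right)\right)^{2} = 263432 + \left(13 - \frac{58}{15}\right)^{2} = 263432 + \left(\frac{137}{15}\right)^{2} = 263432 + \frac{18769}{225} = \frac{59290969}{225}$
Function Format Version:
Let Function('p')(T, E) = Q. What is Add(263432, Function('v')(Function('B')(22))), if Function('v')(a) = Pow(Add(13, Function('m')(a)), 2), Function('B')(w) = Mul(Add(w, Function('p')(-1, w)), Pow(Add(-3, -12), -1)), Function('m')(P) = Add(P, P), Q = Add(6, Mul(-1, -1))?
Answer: Rational(59290969, 225) ≈ 2.6352e+5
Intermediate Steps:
Q = 7 (Q = Add(6, 1) = 7)
Function('p')(T, E) = 7
Function('m')(P) = Mul(2, P)
Function('B')(w) = Add(Rational(-7, 15), Mul(Rational(-1, 15), w)) (Function('B')(w) = Mul(Add(w, 7), Pow(Add(-3, -12), -1)) = Mul(Add(7, w), Pow(-15, -1)) = Mul(Add(7, w), Rational(-1, 15)) = Add(Rational(-7, 15), Mul(Rational(-1, 15), w)))
Function('v')(a) = Pow(Add(13, Mul(2, a)), 2)
Add(263432, Function('v')(Function('B')(22))) = Add(263432, Pow(Add(13, Mul(2, Add(Rational(-7, 15), Mul(Rational(-1, 15), 22)))), 2)) = Add(263432, Pow(Add(13, Mul(2, Add(Rational(-7, 15), Rational(-22, 15)))), 2)) = Add(263432, Pow(Add(13, Mul(2, Rational(-29, 15))), 2)) = Add(263432, Pow(Add(13, Rational(-58, 15)), 2)) = Add(263432, Pow(Rational(137, 15), 2)) = Add(263432, Rational(18769, 225)) = Rational(59290969, 225)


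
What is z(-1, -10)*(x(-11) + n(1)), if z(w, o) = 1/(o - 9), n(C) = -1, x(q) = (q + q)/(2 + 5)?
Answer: 29/133 ≈ 0.21804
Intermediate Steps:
x(q) = 2*q/7 (x(q) = (2*q)/7 = (2*q)*(⅐) = 2*q/7)
z(w, o) = 1/(-9 + o)
z(-1, -10)*(x(-11) + n(1)) = ((2/7)*(-11) - 1)/(-9 - 10) = (-22/7 - 1)/(-19) = -1/19*(-29/7) = 29/133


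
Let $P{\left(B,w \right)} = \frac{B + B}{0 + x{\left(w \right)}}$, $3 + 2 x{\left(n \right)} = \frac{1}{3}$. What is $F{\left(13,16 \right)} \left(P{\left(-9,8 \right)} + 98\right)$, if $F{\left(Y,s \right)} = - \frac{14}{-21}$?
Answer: $\frac{223}{3} \approx 74.333$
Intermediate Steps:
$F{\left(Y,s \right)} = \frac{2}{3}$ ($F{\left(Y,s \right)} = \left(-14\right) \left(- \frac{1}{21}\right) = \frac{2}{3}$)
$x{\left(n \right)} = - \frac{4}{3}$ ($x{\left(n \right)} = - \frac{3}{2} + \frac{1}{2 \cdot 3} = - \frac{3}{2} + \frac{1}{2} \cdot \frac{1}{3} = - \frac{3}{2} + \frac{1}{6} = - \frac{4}{3}$)
$P{\left(B,w \right)} = - \frac{3 B}{2}$ ($P{\left(B,w \right)} = \frac{B + B}{0 - \frac{4}{3}} = \frac{2 B}{- \frac{4}{3}} = 2 B \left(- \frac{3}{4}\right) = - \frac{3 B}{2}$)
$F{\left(13,16 \right)} \left(P{\left(-9,8 \right)} + 98\right) = \frac{2 \left(\left(- \frac{3}{2}\right) \left(-9\right) + 98\right)}{3} = \frac{2 \left(\frac{27}{2} + 98\right)}{3} = \frac{2}{3} \cdot \frac{223}{2} = \frac{223}{3}$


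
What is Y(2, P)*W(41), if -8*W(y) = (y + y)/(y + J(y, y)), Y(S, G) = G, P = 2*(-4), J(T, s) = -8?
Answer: 82/33 ≈ 2.4848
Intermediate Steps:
P = -8
W(y) = -y/(4*(-8 + y)) (W(y) = -(y + y)/(8*(y - 8)) = -2*y/(8*(-8 + y)) = -y/(4*(-8 + y)))
Y(2, P)*W(41) = -(-8)*41/(-32 + 4*41) = -(-8)*41/(-32 + 164) = -(-8)*41/132 = -8*(-41/132) = 82/33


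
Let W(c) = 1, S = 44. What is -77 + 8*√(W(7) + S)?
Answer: -77 + 24*√5 ≈ -23.334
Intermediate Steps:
-77 + 8*√(W(7) + S) = -77 + 8*√(1 + 44) = -77 + 8*√45 = -77 + 8*(3*√5) = -77 + 24*√5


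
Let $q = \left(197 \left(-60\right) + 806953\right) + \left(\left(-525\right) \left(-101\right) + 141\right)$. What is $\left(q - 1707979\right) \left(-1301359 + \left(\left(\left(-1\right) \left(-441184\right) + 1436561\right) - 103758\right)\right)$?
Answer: $-406308839040$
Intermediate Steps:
$q = 848299$ ($q = \left(-11820 + 806953\right) + \left(53025 + 141\right) = 795133 + 53166 = 848299$)
$\left(q - 1707979\right) \left(-1301359 + \left(\left(\left(-1\right) \left(-441184\right) + 1436561\right) - 103758\right)\right) = \left(848299 - 1707979\right) \left(-1301359 + \left(\left(\left(-1\right) \left(-441184\right) + 1436561\right) - 103758\right)\right) = - 859680 \left(-1301359 + \left(\left(441184 + 1436561\right) - 103758\right)\right) = - 859680 \left(-1301359 + \left(1877745 - 103758\right)\right) = - 859680 \left(-1301359 + 1773987\right) = \left(-859680\right) 472628 = -406308839040$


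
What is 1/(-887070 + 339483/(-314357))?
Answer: -314357/278857003473 ≈ -1.1273e-6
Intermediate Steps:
1/(-887070 + 339483/(-314357)) = 1/(-887070 + 339483*(-1/314357)) = 1/(-887070 - 339483/314357) = 1/(-278857003473/314357) = -314357/278857003473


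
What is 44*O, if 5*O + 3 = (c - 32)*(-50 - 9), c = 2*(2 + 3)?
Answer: 11396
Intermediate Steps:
c = 10 (c = 2*5 = 10)
O = 259 (O = -⅗ + ((10 - 32)*(-50 - 9))/5 = -⅗ + (-22*(-59))/5 = -⅗ + (⅕)*1298 = -⅗ + 1298/5 = 259)
44*O = 44*259 = 11396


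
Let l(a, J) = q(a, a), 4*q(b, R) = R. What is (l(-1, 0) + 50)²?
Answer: 39601/16 ≈ 2475.1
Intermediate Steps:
q(b, R) = R/4
l(a, J) = a/4
(l(-1, 0) + 50)² = ((¼)*(-1) + 50)² = (-¼ + 50)² = (199/4)² = 39601/16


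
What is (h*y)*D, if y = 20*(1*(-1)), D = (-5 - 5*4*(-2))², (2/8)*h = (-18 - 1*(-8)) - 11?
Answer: 2058000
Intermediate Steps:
h = -84 (h = 4*((-18 - 1*(-8)) - 11) = 4*((-18 + 8) - 11) = 4*(-10 - 11) = 4*(-21) = -84)
D = 1225 (D = (-5 - 20*(-2))² = (-5 + 40)² = 35² = 1225)
y = -20 (y = 20*(-1) = -20)
(h*y)*D = -84*(-20)*1225 = 1680*1225 = 2058000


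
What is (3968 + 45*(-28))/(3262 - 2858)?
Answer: 677/101 ≈ 6.7030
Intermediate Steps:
(3968 + 45*(-28))/(3262 - 2858) = (3968 - 1260)/404 = 2708*(1/404) = 677/101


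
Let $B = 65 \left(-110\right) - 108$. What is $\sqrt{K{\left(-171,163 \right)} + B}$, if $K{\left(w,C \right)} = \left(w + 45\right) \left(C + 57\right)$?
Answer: $i \sqrt{34978} \approx 187.02 i$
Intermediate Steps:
$K{\left(w,C \right)} = \left(45 + w\right) \left(57 + C\right)$
$B = -7258$ ($B = -7150 - 108 = -7258$)
$\sqrt{K{\left(-171,163 \right)} + B} = \sqrt{\left(2565 + 45 \cdot 163 + 57 \left(-171\right) + 163 \left(-171\right)\right) - 7258} = \sqrt{\left(2565 + 7335 - 9747 - 27873\right) - 7258} = \sqrt{-27720 - 7258} = \sqrt{-34978} = i \sqrt{34978}$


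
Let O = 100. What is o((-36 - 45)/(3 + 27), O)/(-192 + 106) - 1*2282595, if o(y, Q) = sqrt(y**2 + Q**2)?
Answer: -2282595 - sqrt(1000729)/860 ≈ -2.2826e+6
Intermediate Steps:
o(y, Q) = sqrt(Q**2 + y**2)
o((-36 - 45)/(3 + 27), O)/(-192 + 106) - 1*2282595 = sqrt(100**2 + ((-36 - 45)/(3 + 27))**2)/(-192 + 106) - 1*2282595 = sqrt(10000 + (-81/30)**2)/(-86) - 2282595 = -sqrt(10000 + (-81*1/30)**2)/86 - 2282595 = -sqrt(10000 + (-27/10)**2)/86 - 2282595 = -sqrt(10000 + 729/100)/86 - 2282595 = -sqrt(1000729)/860 - 2282595 = -2282595 - sqrt(1000729)/860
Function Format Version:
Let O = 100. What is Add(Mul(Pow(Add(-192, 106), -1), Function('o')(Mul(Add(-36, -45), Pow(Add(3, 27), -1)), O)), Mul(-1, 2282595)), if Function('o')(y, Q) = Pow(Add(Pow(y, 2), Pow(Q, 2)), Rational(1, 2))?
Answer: Add(-2282595, Mul(Rational(-1, 860), Pow(1000729, Rational(1, 2)))) ≈ -2.2826e+6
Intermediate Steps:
Function('o')(y, Q) = Pow(Add(Pow(Q, 2), Pow(y, 2)), Rational(1, 2))
Add(Mul(Pow(Add(-192, 106), -1), Function('o')(Mul(Add(-36, -45), Pow(Add(3, 27), -1)), O)), Mul(-1, 2282595)) = Add(Mul(Pow(Add(-192, 106), -1), Pow(Add(Pow(100, 2), Pow(Mul(Add(-36, -45), Pow(Add(3, 27), -1)), 2)), Rational(1, 2))), Mul(-1, 2282595)) = Add(Mul(Pow(-86, -1), Pow(Add(10000, Pow(Mul(-81, Pow(30, -1)), 2)), Rational(1, 2))), -2282595) = Add(Mul(Rational(-1, 86), Pow(Add(10000, Pow(Mul(-81, Rational(1, 30)), 2)), Rational(1, 2))), -2282595) = Add(Mul(Rational(-1, 86), Pow(Add(10000, Pow(Rational(-27, 10), 2)), Rational(1, 2))), -2282595) = Add(Mul(Rational(-1, 86), Pow(Add(10000, Rational(729, 100)), Rational(1, 2))), -2282595) = Add(Mul(Rational(-1, 86), Pow(Rational(1000729, 100), Rational(1, 2))), -2282595) = Add(Mul(Rational(-1, 86), Mul(Rational(1, 10), Pow(1000729, Rational(1, 2)))), -2282595) = Add(Mul(Rational(-1, 860), Pow(1000729, Rational(1, 2))), -2282595) = Add(-2282595, Mul(Rational(-1, 860), Pow(1000729, Rational(1, 2))))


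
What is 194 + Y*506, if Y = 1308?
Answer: 662042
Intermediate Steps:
194 + Y*506 = 194 + 1308*506 = 194 + 661848 = 662042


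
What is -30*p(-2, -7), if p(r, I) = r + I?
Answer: 270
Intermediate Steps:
p(r, I) = I + r
-30*p(-2, -7) = -30*(-7 - 2) = -30*(-9) = 270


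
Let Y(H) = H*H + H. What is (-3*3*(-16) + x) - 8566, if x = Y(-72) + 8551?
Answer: 5241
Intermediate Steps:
Y(H) = H + H² (Y(H) = H² + H = H + H²)
x = 13663 (x = -72*(1 - 72) + 8551 = -72*(-71) + 8551 = 5112 + 8551 = 13663)
(-3*3*(-16) + x) - 8566 = (-3*3*(-16) + 13663) - 8566 = (-9*(-16) + 13663) - 8566 = (144 + 13663) - 8566 = 13807 - 8566 = 5241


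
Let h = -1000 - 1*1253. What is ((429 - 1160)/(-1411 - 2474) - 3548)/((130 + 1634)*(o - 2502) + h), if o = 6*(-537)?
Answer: 13783249/39236126265 ≈ 0.00035129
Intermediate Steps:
o = -3222
h = -2253 (h = -1000 - 1253 = -2253)
((429 - 1160)/(-1411 - 2474) - 3548)/((130 + 1634)*(o - 2502) + h) = ((429 - 1160)/(-1411 - 2474) - 3548)/((130 + 1634)*(-3222 - 2502) - 2253) = (-731/(-3885) - 3548)/(1764*(-5724) - 2253) = (-731*(-1/3885) - 3548)/(-10097136 - 2253) = (731/3885 - 3548)/(-10099389) = -13783249/3885*(-1/10099389) = 13783249/39236126265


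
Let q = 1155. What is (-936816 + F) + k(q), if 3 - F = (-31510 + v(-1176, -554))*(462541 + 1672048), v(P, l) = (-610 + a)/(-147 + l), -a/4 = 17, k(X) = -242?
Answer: 47147786345493/701 ≈ 6.7258e+10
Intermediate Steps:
a = -68 (a = -4*17 = -68)
v(P, l) = -678/(-147 + l) (v(P, l) = (-610 - 68)/(-147 + l) = -678/(-147 + l))
F = 47148443223151/701 (F = 3 - (-31510 - 678/(-147 - 554))*(462541 + 1672048) = 3 - (-31510 - 678/(-701))*2134589 = 3 - (-31510 - 678*(-1/701))*2134589 = 3 - (-31510 + 678/701)*2134589 = 3 - (-22087832)*2134589/701 = 3 - 1*(-47148443221048/701) = 3 + 47148443221048/701 = 47148443223151/701 ≈ 6.7259e+10)
(-936816 + F) + k(q) = (-936816 + 47148443223151/701) - 242 = 47147786515135/701 - 242 = 47147786345493/701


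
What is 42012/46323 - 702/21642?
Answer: 16235277/18565229 ≈ 0.87450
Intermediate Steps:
42012/46323 - 702/21642 = 42012*(1/46323) - 702*1/21642 = 4668/5147 - 117/3607 = 16235277/18565229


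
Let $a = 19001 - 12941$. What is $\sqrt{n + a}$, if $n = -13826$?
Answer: $i \sqrt{7766} \approx 88.125 i$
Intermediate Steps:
$a = 6060$ ($a = 19001 - 12941 = 6060$)
$\sqrt{n + a} = \sqrt{-13826 + 6060} = \sqrt{-7766} = i \sqrt{7766}$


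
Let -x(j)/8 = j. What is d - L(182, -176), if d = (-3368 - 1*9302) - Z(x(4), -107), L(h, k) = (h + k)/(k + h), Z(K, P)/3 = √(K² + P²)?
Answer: -12671 - 3*√12473 ≈ -13006.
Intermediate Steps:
x(j) = -8*j
Z(K, P) = 3*√(K² + P²)
L(h, k) = 1 (L(h, k) = (h + k)/(h + k) = 1)
d = -12670 - 3*√12473 (d = (-3368 - 1*9302) - 3*√((-8*4)² + (-107)²) = (-3368 - 9302) - 3*√((-32)² + 11449) = -12670 - 3*√(1024 + 11449) = -12670 - 3*√12473 ≈ -13005.)
d - L(182, -176) = (-12670 - 3*√12473) - 1*1 = (-12670 - 3*√12473) - 1 = -12671 - 3*√12473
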